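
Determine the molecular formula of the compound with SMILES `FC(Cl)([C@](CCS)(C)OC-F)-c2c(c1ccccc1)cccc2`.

C18H19ClF2OS

Heavy atoms from the SMILES: 18 C, 1 Cl, 2 F, 1 O, 1 S.
Implicit hydrogens by atom environment:
  9 × C (aromatic): 1 H each → 9
  3 × C: 2 H each → 6
  3 × C (aromatic): no H
  2 × C: no H
  2 × F: no H
  1 × C: 3 H
  1 × Cl: no H
  1 × O: no H
  1 × S: 1 H
  Total hydrogens = 19.
Molecular formula: C18H19ClF2OS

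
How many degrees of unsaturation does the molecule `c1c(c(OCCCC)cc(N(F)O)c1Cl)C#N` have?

6

Molecular formula from the SMILES: C11H12ClFN2O2.
DoU = (2C + 2 + N − H − X)/2 = (2·11 + 2 + 2 − 12 − 2)/2 = 12/2 = 6.
(Structurally: 1 ring(s) + 5 π bond(s) = 6.)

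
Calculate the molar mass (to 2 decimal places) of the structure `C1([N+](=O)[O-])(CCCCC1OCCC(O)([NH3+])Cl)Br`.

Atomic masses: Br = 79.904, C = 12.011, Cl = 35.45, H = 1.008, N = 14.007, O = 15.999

Molecular formula: C9H17BrClN2O4+.
M = 1×79.904 + 9×12.011 + 1×35.45 + 17×1.008 + 2×14.007 + 4×15.999 = 332.60 g/mol.

332.60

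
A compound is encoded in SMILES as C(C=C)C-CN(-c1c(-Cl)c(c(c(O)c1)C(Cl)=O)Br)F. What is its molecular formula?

C12H11BrCl2FNO2

Heavy atoms from the SMILES: 1 Br, 12 C, 2 Cl, 1 F, 1 N, 2 O.
Implicit hydrogens by atom environment:
  5 × C (aromatic): no H
  4 × C: 2 H each → 8
  2 × Cl: no H
  1 × Br: no H
  1 × C (aromatic): 1 H
  1 × C: 1 H
  1 × C: no H
  1 × F: no H
  1 × N: no H
  1 × O: 1 H
  1 × O: no H
  Total hydrogens = 11.
Molecular formula: C12H11BrCl2FNO2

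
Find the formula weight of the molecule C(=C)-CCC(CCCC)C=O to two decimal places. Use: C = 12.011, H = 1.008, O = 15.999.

Molecular formula: C10H18O.
M = 10×12.011 + 18×1.008 + 1×15.999 = 154.25 g/mol.

154.25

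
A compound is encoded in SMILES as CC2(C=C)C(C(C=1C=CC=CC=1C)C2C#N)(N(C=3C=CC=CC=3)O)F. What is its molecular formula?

C21H21FN2O

Heavy atoms from the SMILES: 21 C, 1 F, 2 N, 1 O.
Implicit hydrogens by atom environment:
  9 × C (aromatic): 1 H each → 9
  3 × C: 1 H each → 3
  3 × C: no H
  3 × C (aromatic): no H
  2 × C: 3 H each → 6
  2 × N: no H
  1 × C: 2 H
  1 × F: no H
  1 × O: 1 H
  Total hydrogens = 21.
Molecular formula: C21H21FN2O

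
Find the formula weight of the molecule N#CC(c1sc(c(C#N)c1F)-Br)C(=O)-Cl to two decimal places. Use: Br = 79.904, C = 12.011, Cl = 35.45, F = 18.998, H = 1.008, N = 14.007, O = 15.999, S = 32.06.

Molecular formula: C8HBrClFN2OS.
M = 1×79.904 + 8×12.011 + 1×35.45 + 1×18.998 + 1×1.008 + 2×14.007 + 1×15.999 + 1×32.06 = 307.52 g/mol.

307.52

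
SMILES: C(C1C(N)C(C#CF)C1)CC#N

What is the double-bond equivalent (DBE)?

5

Molecular formula from the SMILES: C9H11FN2.
DoU = (2C + 2 + N − H − X)/2 = (2·9 + 2 + 2 − 11 − 1)/2 = 10/2 = 5.
(Structurally: 1 ring(s) + 4 π bond(s) = 5.)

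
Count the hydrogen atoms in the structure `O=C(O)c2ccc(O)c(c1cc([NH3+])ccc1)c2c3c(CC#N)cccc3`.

Hydrogens are implicit in SMILES; fill each atom to its normal valence:
  10 × C (aromatic): 1 H each → 10
  8 × C (aromatic): no H
  2 × C: no H
  2 × O: 1 H each → 2
  1 × C: 2 H
  1 × N (charge +1): 3 H
  1 × N: no H
  1 × O: no H
  Total hydrogens = 17.

17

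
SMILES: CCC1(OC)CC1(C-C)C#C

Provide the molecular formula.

C10H16O

Heavy atoms from the SMILES: 10 C, 1 O.
Implicit hydrogens by atom environment:
  3 × C: 3 H each → 9
  3 × C: 2 H each → 6
  3 × C: no H
  1 × C: 1 H
  1 × O: no H
  Total hydrogens = 16.
Molecular formula: C10H16O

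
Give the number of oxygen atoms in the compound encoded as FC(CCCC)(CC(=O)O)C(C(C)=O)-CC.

3

The symbol for oxygen appears 3 times in the SMILES.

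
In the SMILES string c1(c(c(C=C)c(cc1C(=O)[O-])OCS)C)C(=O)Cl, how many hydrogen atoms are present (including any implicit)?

10

Hydrogens are implicit in SMILES; fill each atom to its normal valence:
  5 × C (aromatic): no H
  3 × O: no H
  2 × C: 2 H each → 4
  2 × C: no H
  1 × C: 3 H
  1 × C (aromatic): 1 H
  1 × C: 1 H
  1 × Cl: no H
  1 × O (charge -1): no H
  1 × S: 1 H
  Total hydrogens = 10.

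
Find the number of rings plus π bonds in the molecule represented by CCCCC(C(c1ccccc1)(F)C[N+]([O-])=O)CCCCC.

5

Molecular formula from the SMILES: C18H28FNO2.
DoU = (2C + 2 + N − H − X)/2 = (2·18 + 2 + 1 − 28 − 1)/2 = 10/2 = 5.
(Structurally: 1 ring(s) + 4 π bond(s) = 5.)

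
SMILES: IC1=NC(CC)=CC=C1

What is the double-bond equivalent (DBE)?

4

Molecular formula from the SMILES: C7H8IN.
DoU = (2C + 2 + N − H − X)/2 = (2·7 + 2 + 1 − 8 − 1)/2 = 8/2 = 4.
(Structurally: 1 ring(s) + 3 π bond(s) = 4.)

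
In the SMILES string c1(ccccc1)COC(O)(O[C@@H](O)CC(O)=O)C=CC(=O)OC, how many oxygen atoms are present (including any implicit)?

8

The symbol for oxygen appears 8 times in the SMILES.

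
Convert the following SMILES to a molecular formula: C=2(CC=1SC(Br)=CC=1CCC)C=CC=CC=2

C14H15BrS

Heavy atoms from the SMILES: 1 Br, 14 C, 1 S.
Implicit hydrogens by atom environment:
  6 × C (aromatic): 1 H each → 6
  4 × C (aromatic): no H
  3 × C: 2 H each → 6
  1 × Br: no H
  1 × C: 3 H
  1 × S (aromatic): no H
  Total hydrogens = 15.
Molecular formula: C14H15BrS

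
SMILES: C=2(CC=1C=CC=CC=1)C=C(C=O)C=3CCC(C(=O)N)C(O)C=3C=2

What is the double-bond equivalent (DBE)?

Molecular formula from the SMILES: C19H19NO3.
DoU = (2C + 2 + N − H − X)/2 = (2·19 + 2 + 1 − 19 − 0)/2 = 22/2 = 11.
(Structurally: 3 ring(s) + 8 π bond(s) = 11.)

11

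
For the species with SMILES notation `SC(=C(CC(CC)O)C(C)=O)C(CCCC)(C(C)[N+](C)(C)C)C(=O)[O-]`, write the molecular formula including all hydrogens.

Heavy atoms from the SMILES: 19 C, 1 N, 4 O, 1 S.
Implicit hydrogens by atom environment:
  7 × C: 3 H each → 21
  5 × C: 2 H each → 10
  5 × C: no H
  2 × C: 1 H each → 2
  2 × O: no H
  1 × N (charge +1): no H
  1 × O: 1 H
  1 × O (charge -1): no H
  1 × S: 1 H
  Total hydrogens = 35.
Molecular formula: C19H35NO4S

C19H35NO4S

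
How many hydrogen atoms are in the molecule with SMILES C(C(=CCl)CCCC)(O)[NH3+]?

15

Hydrogens are implicit in SMILES; fill each atom to its normal valence:
  3 × C: 2 H each → 6
  2 × C: 1 H each → 2
  1 × C: 3 H
  1 × C: no H
  1 × Cl: no H
  1 × N (charge +1): 3 H
  1 × O: 1 H
  Total hydrogens = 15.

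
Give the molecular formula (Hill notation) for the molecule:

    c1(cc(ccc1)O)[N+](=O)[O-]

Heavy atoms from the SMILES: 6 C, 1 N, 3 O.
Implicit hydrogens by atom environment:
  4 × C (aromatic): 1 H each → 4
  2 × C (aromatic): no H
  1 × N (charge +1): no H
  1 × O: 1 H
  1 × O: no H
  1 × O (charge -1): no H
  Total hydrogens = 5.
Molecular formula: C6H5NO3

C6H5NO3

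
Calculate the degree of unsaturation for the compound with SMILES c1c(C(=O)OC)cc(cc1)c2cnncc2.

9

Molecular formula from the SMILES: C12H10N2O2.
DoU = (2C + 2 + N − H − X)/2 = (2·12 + 2 + 2 − 10 − 0)/2 = 18/2 = 9.
(Structurally: 2 ring(s) + 7 π bond(s) = 9.)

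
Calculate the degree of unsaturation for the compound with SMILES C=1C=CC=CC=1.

4

Molecular formula from the SMILES: C6H6.
DoU = (2C + 2 + N − H − X)/2 = (2·6 + 2 + 0 − 6 − 0)/2 = 8/2 = 4.
(Structurally: 1 ring(s) + 3 π bond(s) = 4.)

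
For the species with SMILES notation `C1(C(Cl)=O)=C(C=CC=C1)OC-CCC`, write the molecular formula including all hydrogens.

Heavy atoms from the SMILES: 11 C, 1 Cl, 2 O.
Implicit hydrogens by atom environment:
  4 × C (aromatic): 1 H each → 4
  3 × C: 2 H each → 6
  2 × C (aromatic): no H
  2 × O: no H
  1 × C: 3 H
  1 × C: no H
  1 × Cl: no H
  Total hydrogens = 13.
Molecular formula: C11H13ClO2

C11H13ClO2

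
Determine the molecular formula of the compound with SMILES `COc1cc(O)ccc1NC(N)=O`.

C8H10N2O3

Heavy atoms from the SMILES: 8 C, 2 N, 3 O.
Implicit hydrogens by atom environment:
  3 × C (aromatic): 1 H each → 3
  3 × C (aromatic): no H
  2 × O: no H
  1 × C: 3 H
  1 × C: no H
  1 × N: 2 H
  1 × N: 1 H
  1 × O: 1 H
  Total hydrogens = 10.
Molecular formula: C8H10N2O3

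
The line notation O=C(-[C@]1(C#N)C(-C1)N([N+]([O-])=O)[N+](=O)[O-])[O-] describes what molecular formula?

Heavy atoms from the SMILES: 5 C, 4 N, 6 O.
Implicit hydrogens by atom environment:
  3 × C: no H
  3 × O: no H
  3 × O (charge -1): no H
  2 × N: no H
  2 × N (charge +1): no H
  1 × C: 2 H
  1 × C: 1 H
  Total hydrogens = 3.
Net charge -1.
Molecular formula: C5H3N4O6-

C5H3N4O6-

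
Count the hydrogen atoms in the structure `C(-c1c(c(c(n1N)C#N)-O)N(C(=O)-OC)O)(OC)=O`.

10

Hydrogens are implicit in SMILES; fill each atom to its normal valence:
  4 × C (aromatic): no H
  4 × O: no H
  3 × C: no H
  2 × C: 3 H each → 6
  2 × N: no H
  2 × O: 1 H each → 2
  1 × N: 2 H
  1 × N (aromatic): no H
  Total hydrogens = 10.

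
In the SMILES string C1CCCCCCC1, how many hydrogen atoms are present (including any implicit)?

Hydrogens are implicit in SMILES; fill each atom to its normal valence:
  8 × C: 2 H each → 16
  Total hydrogens = 16.

16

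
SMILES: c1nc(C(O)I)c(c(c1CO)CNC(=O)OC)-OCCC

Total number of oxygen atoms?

5

The symbol for oxygen appears 5 times in the SMILES.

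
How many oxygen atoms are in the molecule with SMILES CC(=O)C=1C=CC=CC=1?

1

The symbol for oxygen appears 1 time in the SMILES.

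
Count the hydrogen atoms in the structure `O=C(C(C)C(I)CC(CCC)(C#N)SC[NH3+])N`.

Hydrogens are implicit in SMILES; fill each atom to its normal valence:
  4 × C: 2 H each → 8
  3 × C: no H
  2 × C: 3 H each → 6
  2 × C: 1 H each → 2
  1 × I: no H
  1 × N (charge +1): 3 H
  1 × N: 2 H
  1 × N: no H
  1 × O: no H
  1 × S: no H
  Total hydrogens = 21.

21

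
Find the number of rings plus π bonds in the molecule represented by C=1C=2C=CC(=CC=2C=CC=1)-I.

Molecular formula from the SMILES: C10H7I.
DoU = (2C + 2 + N − H − X)/2 = (2·10 + 2 + 0 − 7 − 1)/2 = 14/2 = 7.
(Structurally: 2 ring(s) + 5 π bond(s) = 7.)

7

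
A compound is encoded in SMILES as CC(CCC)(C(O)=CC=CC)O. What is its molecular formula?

Heavy atoms from the SMILES: 10 C, 2 O.
Implicit hydrogens by atom environment:
  3 × C: 3 H each → 9
  3 × C: 1 H each → 3
  2 × C: 2 H each → 4
  2 × C: no H
  2 × O: 1 H each → 2
  Total hydrogens = 18.
Molecular formula: C10H18O2

C10H18O2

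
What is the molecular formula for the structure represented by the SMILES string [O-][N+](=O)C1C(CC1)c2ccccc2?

Heavy atoms from the SMILES: 10 C, 1 N, 2 O.
Implicit hydrogens by atom environment:
  5 × C (aromatic): 1 H each → 5
  2 × C: 2 H each → 4
  2 × C: 1 H each → 2
  1 × C (aromatic): no H
  1 × N (charge +1): no H
  1 × O: no H
  1 × O (charge -1): no H
  Total hydrogens = 11.
Molecular formula: C10H11NO2

C10H11NO2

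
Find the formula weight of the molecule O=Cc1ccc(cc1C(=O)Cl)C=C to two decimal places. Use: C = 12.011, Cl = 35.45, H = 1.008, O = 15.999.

Molecular formula: C10H7ClO2.
M = 10×12.011 + 1×35.45 + 7×1.008 + 2×15.999 = 194.61 g/mol.

194.61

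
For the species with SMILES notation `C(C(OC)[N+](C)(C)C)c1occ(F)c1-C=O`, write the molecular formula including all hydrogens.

Heavy atoms from the SMILES: 11 C, 1 F, 1 N, 3 O.
Implicit hydrogens by atom environment:
  4 × C: 3 H each → 12
  3 × C (aromatic): no H
  2 × C: 1 H each → 2
  2 × O: no H
  1 × C: 2 H
  1 × C (aromatic): 1 H
  1 × F: no H
  1 × N (charge +1): no H
  1 × O (aromatic): no H
  Total hydrogens = 17.
Net charge +1.
Molecular formula: C11H17FNO3+

C11H17FNO3+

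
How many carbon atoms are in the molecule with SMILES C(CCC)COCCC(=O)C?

9

The symbol for carbon appears 9 times in the SMILES.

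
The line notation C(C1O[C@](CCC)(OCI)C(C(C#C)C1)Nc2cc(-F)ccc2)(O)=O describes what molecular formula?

Heavy atoms from the SMILES: 18 C, 1 F, 1 I, 1 N, 4 O.
Implicit hydrogens by atom environment:
  4 × C: 2 H each → 8
  4 × C: 1 H each → 4
  4 × C (aromatic): 1 H each → 4
  3 × C: no H
  3 × O: no H
  2 × C (aromatic): no H
  1 × C: 3 H
  1 × F: no H
  1 × I: no H
  1 × N: 1 H
  1 × O: 1 H
  Total hydrogens = 21.
Molecular formula: C18H21FINO4

C18H21FINO4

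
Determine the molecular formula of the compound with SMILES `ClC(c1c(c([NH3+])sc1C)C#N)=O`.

Heavy atoms from the SMILES: 7 C, 1 Cl, 2 N, 1 O, 1 S.
Implicit hydrogens by atom environment:
  4 × C (aromatic): no H
  2 × C: no H
  1 × C: 3 H
  1 × Cl: no H
  1 × N (charge +1): 3 H
  1 × N: no H
  1 × O: no H
  1 × S (aromatic): no H
  Total hydrogens = 6.
Net charge +1.
Molecular formula: C7H6ClN2OS+

C7H6ClN2OS+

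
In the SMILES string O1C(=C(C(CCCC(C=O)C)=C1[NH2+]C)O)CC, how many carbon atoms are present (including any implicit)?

The symbol for carbon appears 13 times in the SMILES.

13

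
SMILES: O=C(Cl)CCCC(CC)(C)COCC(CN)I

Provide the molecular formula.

C12H23ClINO2

Heavy atoms from the SMILES: 12 C, 1 Cl, 1 I, 1 N, 2 O.
Implicit hydrogens by atom environment:
  7 × C: 2 H each → 14
  2 × C: 3 H each → 6
  2 × C: no H
  2 × O: no H
  1 × C: 1 H
  1 × Cl: no H
  1 × I: no H
  1 × N: 2 H
  Total hydrogens = 23.
Molecular formula: C12H23ClINO2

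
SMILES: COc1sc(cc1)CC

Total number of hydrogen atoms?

Hydrogens are implicit in SMILES; fill each atom to its normal valence:
  2 × C: 3 H each → 6
  2 × C (aromatic): 1 H each → 2
  2 × C (aromatic): no H
  1 × C: 2 H
  1 × O: no H
  1 × S (aromatic): no H
  Total hydrogens = 10.

10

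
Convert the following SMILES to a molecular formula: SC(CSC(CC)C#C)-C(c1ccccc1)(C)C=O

Heavy atoms from the SMILES: 16 C, 1 O, 2 S.
Implicit hydrogens by atom environment:
  5 × C (aromatic): 1 H each → 5
  4 × C: 1 H each → 4
  2 × C: 3 H each → 6
  2 × C: 2 H each → 4
  2 × C: no H
  1 × C (aromatic): no H
  1 × O: no H
  1 × S: 1 H
  1 × S: no H
  Total hydrogens = 20.
Molecular formula: C16H20OS2

C16H20OS2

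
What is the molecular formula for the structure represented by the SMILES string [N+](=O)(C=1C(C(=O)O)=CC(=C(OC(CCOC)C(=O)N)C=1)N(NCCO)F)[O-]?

Heavy atoms from the SMILES: 14 C, 1 F, 4 N, 8 O.
Implicit hydrogens by atom environment:
  5 × O: no H
  4 × C: 2 H each → 8
  4 × C (aromatic): no H
  2 × C (aromatic): 1 H each → 2
  2 × C: no H
  2 × O: 1 H each → 2
  1 × C: 3 H
  1 × C: 1 H
  1 × F: no H
  1 × N: 2 H
  1 × N: 1 H
  1 × N: no H
  1 × N (charge +1): no H
  1 × O (charge -1): no H
  Total hydrogens = 19.
Molecular formula: C14H19FN4O8

C14H19FN4O8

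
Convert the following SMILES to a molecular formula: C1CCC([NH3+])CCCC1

Heavy atoms from the SMILES: 8 C, 1 N.
Implicit hydrogens by atom environment:
  7 × C: 2 H each → 14
  1 × C: 1 H
  1 × N (charge +1): 3 H
  Total hydrogens = 18.
Net charge +1.
Molecular formula: C8H18N+

C8H18N+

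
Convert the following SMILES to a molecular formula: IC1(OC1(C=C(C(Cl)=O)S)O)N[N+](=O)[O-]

C5H4ClIN2O5S

Heavy atoms from the SMILES: 5 C, 1 Cl, 1 I, 2 N, 5 O, 1 S.
Implicit hydrogens by atom environment:
  4 × C: no H
  3 × O: no H
  1 × C: 1 H
  1 × Cl: no H
  1 × I: no H
  1 × N: 1 H
  1 × N (charge +1): no H
  1 × O: 1 H
  1 × O (charge -1): no H
  1 × S: 1 H
  Total hydrogens = 4.
Molecular formula: C5H4ClIN2O5S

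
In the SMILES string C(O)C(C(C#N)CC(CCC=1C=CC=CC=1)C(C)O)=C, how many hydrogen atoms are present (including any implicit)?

Hydrogens are implicit in SMILES; fill each atom to its normal valence:
  5 × C: 2 H each → 10
  5 × C (aromatic): 1 H each → 5
  3 × C: 1 H each → 3
  2 × C: no H
  2 × O: 1 H each → 2
  1 × C: 3 H
  1 × C (aromatic): no H
  1 × N: no H
  Total hydrogens = 23.

23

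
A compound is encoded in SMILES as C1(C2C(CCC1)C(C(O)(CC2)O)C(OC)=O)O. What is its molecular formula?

Heavy atoms from the SMILES: 12 C, 5 O.
Implicit hydrogens by atom environment:
  5 × C: 2 H each → 10
  4 × C: 1 H each → 4
  3 × O: 1 H each → 3
  2 × C: no H
  2 × O: no H
  1 × C: 3 H
  Total hydrogens = 20.
Molecular formula: C12H20O5

C12H20O5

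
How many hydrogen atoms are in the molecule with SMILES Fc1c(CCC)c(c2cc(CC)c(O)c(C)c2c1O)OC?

21

Hydrogens are implicit in SMILES; fill each atom to its normal valence:
  9 × C (aromatic): no H
  4 × C: 3 H each → 12
  3 × C: 2 H each → 6
  2 × O: 1 H each → 2
  1 × C (aromatic): 1 H
  1 × F: no H
  1 × O: no H
  Total hydrogens = 21.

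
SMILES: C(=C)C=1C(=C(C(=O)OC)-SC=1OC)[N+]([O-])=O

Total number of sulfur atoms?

The symbol for sulfur appears 1 time in the SMILES.

1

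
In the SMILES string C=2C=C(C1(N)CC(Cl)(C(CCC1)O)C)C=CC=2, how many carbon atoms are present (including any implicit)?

14

The symbol for carbon appears 14 times in the SMILES. (Cl is a single chlorine, not C + l.)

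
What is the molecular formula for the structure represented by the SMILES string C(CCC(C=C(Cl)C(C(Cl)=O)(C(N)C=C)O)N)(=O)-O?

Heavy atoms from the SMILES: 11 C, 2 Cl, 2 N, 4 O.
Implicit hydrogens by atom environment:
  4 × C: 1 H each → 4
  4 × C: no H
  3 × C: 2 H each → 6
  2 × Cl: no H
  2 × N: 2 H each → 4
  2 × O: 1 H each → 2
  2 × O: no H
  Total hydrogens = 16.
Molecular formula: C11H16Cl2N2O4

C11H16Cl2N2O4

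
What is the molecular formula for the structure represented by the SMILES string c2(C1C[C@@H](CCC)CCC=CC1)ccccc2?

Heavy atoms from the SMILES: 17 C.
Implicit hydrogens by atom environment:
  6 × C: 2 H each → 12
  5 × C (aromatic): 1 H each → 5
  4 × C: 1 H each → 4
  1 × C: 3 H
  1 × C (aromatic): no H
  Total hydrogens = 24.
Molecular formula: C17H24

C17H24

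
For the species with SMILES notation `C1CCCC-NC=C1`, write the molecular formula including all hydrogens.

Heavy atoms from the SMILES: 7 C, 1 N.
Implicit hydrogens by atom environment:
  5 × C: 2 H each → 10
  2 × C: 1 H each → 2
  1 × N: 1 H
  Total hydrogens = 13.
Molecular formula: C7H13N

C7H13N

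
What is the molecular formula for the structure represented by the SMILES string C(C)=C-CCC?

Heavy atoms from the SMILES: 6 C.
Implicit hydrogens by atom environment:
  2 × C: 3 H each → 6
  2 × C: 2 H each → 4
  2 × C: 1 H each → 2
  Total hydrogens = 12.
Molecular formula: C6H12

C6H12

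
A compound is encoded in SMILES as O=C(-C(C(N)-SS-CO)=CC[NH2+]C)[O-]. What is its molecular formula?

C7H14N2O3S2

Heavy atoms from the SMILES: 7 C, 2 N, 3 O, 2 S.
Implicit hydrogens by atom environment:
  2 × C: 2 H each → 4
  2 × C: 1 H each → 2
  2 × C: no H
  2 × S: no H
  1 × C: 3 H
  1 × N: 2 H
  1 × N (charge +1): 2 H
  1 × O: 1 H
  1 × O: no H
  1 × O (charge -1): no H
  Total hydrogens = 14.
Molecular formula: C7H14N2O3S2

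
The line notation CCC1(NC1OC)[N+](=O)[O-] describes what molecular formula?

C5H10N2O3

Heavy atoms from the SMILES: 5 C, 2 N, 3 O.
Implicit hydrogens by atom environment:
  2 × C: 3 H each → 6
  2 × O: no H
  1 × C: 2 H
  1 × C: 1 H
  1 × C: no H
  1 × N: 1 H
  1 × N (charge +1): no H
  1 × O (charge -1): no H
  Total hydrogens = 10.
Molecular formula: C5H10N2O3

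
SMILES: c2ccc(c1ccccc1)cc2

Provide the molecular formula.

C12H10

Heavy atoms from the SMILES: 12 C.
Implicit hydrogens by atom environment:
  10 × C (aromatic): 1 H each → 10
  2 × C (aromatic): no H
  Total hydrogens = 10.
Molecular formula: C12H10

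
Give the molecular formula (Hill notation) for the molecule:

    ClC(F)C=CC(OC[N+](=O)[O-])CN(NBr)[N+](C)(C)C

Heavy atoms from the SMILES: 1 Br, 9 C, 1 Cl, 1 F, 4 N, 3 O.
Implicit hydrogens by atom environment:
  4 × C: 1 H each → 4
  3 × C: 3 H each → 9
  2 × C: 2 H each → 4
  2 × N (charge +1): no H
  2 × O: no H
  1 × Br: no H
  1 × Cl: no H
  1 × F: no H
  1 × N: 1 H
  1 × N: no H
  1 × O (charge -1): no H
  Total hydrogens = 18.
Net charge +1.
Molecular formula: C9H18BrClFN4O3+

C9H18BrClFN4O3+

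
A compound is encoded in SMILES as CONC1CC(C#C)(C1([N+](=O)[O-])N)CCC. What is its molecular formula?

Heavy atoms from the SMILES: 10 C, 3 N, 3 O.
Implicit hydrogens by atom environment:
  3 × C: 2 H each → 6
  3 × C: no H
  2 × C: 3 H each → 6
  2 × C: 1 H each → 2
  2 × O: no H
  1 × N: 2 H
  1 × N: 1 H
  1 × N (charge +1): no H
  1 × O (charge -1): no H
  Total hydrogens = 17.
Molecular formula: C10H17N3O3

C10H17N3O3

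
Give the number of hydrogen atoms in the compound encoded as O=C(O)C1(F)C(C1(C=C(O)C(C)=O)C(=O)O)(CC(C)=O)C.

Hydrogens are implicit in SMILES; fill each atom to its normal valence:
  8 × C: no H
  4 × O: no H
  3 × C: 3 H each → 9
  3 × O: 1 H each → 3
  1 × C: 2 H
  1 × C: 1 H
  1 × F: no H
  Total hydrogens = 15.

15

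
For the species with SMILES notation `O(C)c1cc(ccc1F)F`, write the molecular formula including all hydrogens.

C7H6F2O

Heavy atoms from the SMILES: 7 C, 2 F, 1 O.
Implicit hydrogens by atom environment:
  3 × C (aromatic): 1 H each → 3
  3 × C (aromatic): no H
  2 × F: no H
  1 × C: 3 H
  1 × O: no H
  Total hydrogens = 6.
Molecular formula: C7H6F2O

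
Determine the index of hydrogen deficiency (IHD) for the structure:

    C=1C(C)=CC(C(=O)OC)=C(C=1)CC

Molecular formula from the SMILES: C11H14O2.
DoU = (2C + 2 + N − H − X)/2 = (2·11 + 2 + 0 − 14 − 0)/2 = 10/2 = 5.
(Structurally: 1 ring(s) + 4 π bond(s) = 5.)

5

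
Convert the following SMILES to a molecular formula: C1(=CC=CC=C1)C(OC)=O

C8H8O2

Heavy atoms from the SMILES: 8 C, 2 O.
Implicit hydrogens by atom environment:
  5 × C (aromatic): 1 H each → 5
  2 × O: no H
  1 × C: 3 H
  1 × C (aromatic): no H
  1 × C: no H
  Total hydrogens = 8.
Molecular formula: C8H8O2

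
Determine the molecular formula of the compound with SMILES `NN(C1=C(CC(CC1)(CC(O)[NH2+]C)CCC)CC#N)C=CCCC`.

Heavy atoms from the SMILES: 19 C, 4 N, 1 O.
Implicit hydrogens by atom environment:
  9 × C: 2 H each → 18
  4 × C: no H
  3 × C: 3 H each → 9
  3 × C: 1 H each → 3
  2 × N: no H
  1 × N (charge +1): 2 H
  1 × N: 2 H
  1 × O: 1 H
  Total hydrogens = 35.
Net charge +1.
Molecular formula: C19H35N4O+

C19H35N4O+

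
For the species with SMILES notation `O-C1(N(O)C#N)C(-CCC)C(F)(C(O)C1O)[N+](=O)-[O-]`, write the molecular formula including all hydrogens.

Heavy atoms from the SMILES: 9 C, 1 F, 3 N, 6 O.
Implicit hydrogens by atom environment:
  4 × O: 1 H each → 4
  3 × C: 1 H each → 3
  3 × C: no H
  2 × C: 2 H each → 4
  2 × N: no H
  1 × C: 3 H
  1 × F: no H
  1 × N (charge +1): no H
  1 × O: no H
  1 × O (charge -1): no H
  Total hydrogens = 14.
Molecular formula: C9H14FN3O6

C9H14FN3O6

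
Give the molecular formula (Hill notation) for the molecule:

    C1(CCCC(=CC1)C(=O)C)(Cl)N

C9H14ClNO

Heavy atoms from the SMILES: 9 C, 1 Cl, 1 N, 1 O.
Implicit hydrogens by atom environment:
  4 × C: 2 H each → 8
  3 × C: no H
  1 × C: 3 H
  1 × C: 1 H
  1 × Cl: no H
  1 × N: 2 H
  1 × O: no H
  Total hydrogens = 14.
Molecular formula: C9H14ClNO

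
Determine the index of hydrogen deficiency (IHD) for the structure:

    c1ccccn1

Molecular formula from the SMILES: C5H5N.
DoU = (2C + 2 + N − H − X)/2 = (2·5 + 2 + 1 − 5 − 0)/2 = 8/2 = 4.
(Structurally: 1 ring(s) + 3 π bond(s) = 4.)

4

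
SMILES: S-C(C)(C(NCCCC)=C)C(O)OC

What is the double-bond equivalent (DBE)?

Molecular formula from the SMILES: C10H21NO2S.
DoU = (2C + 2 + N − H − X)/2 = (2·10 + 2 + 1 − 21 − 0)/2 = 2/2 = 1.
(Structurally: 0 ring(s) + 1 π bond(s) = 1.)

1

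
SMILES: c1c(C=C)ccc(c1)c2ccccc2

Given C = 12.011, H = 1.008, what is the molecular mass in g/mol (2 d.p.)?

180.25

Molecular formula: C14H12.
M = 14×12.011 + 12×1.008 = 180.25 g/mol.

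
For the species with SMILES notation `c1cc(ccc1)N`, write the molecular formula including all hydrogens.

C6H7N

Heavy atoms from the SMILES: 6 C, 1 N.
Implicit hydrogens by atom environment:
  5 × C (aromatic): 1 H each → 5
  1 × C (aromatic): no H
  1 × N: 2 H
  Total hydrogens = 7.
Molecular formula: C6H7N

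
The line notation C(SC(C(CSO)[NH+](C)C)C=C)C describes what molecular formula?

C9H20NOS2+

Heavy atoms from the SMILES: 9 C, 1 N, 1 O, 2 S.
Implicit hydrogens by atom environment:
  3 × C: 3 H each → 9
  3 × C: 2 H each → 6
  3 × C: 1 H each → 3
  2 × S: no H
  1 × N (charge +1): 1 H
  1 × O: 1 H
  Total hydrogens = 20.
Net charge +1.
Molecular formula: C9H20NOS2+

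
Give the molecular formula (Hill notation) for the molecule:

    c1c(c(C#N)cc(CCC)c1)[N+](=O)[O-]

Heavy atoms from the SMILES: 10 C, 2 N, 2 O.
Implicit hydrogens by atom environment:
  3 × C (aromatic): 1 H each → 3
  3 × C (aromatic): no H
  2 × C: 2 H each → 4
  1 × C: 3 H
  1 × C: no H
  1 × N (charge +1): no H
  1 × N: no H
  1 × O: no H
  1 × O (charge -1): no H
  Total hydrogens = 10.
Molecular formula: C10H10N2O2

C10H10N2O2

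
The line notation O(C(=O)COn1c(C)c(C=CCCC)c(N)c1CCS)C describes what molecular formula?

C15H24N2O3S

Heavy atoms from the SMILES: 15 C, 2 N, 3 O, 1 S.
Implicit hydrogens by atom environment:
  5 × C: 2 H each → 10
  4 × C (aromatic): no H
  3 × C: 3 H each → 9
  3 × O: no H
  2 × C: 1 H each → 2
  1 × C: no H
  1 × N: 2 H
  1 × N (aromatic): no H
  1 × S: 1 H
  Total hydrogens = 24.
Molecular formula: C15H24N2O3S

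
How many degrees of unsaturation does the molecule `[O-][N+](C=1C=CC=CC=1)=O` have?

5

Molecular formula from the SMILES: C6H5NO2.
DoU = (2C + 2 + N − H − X)/2 = (2·6 + 2 + 1 − 5 − 0)/2 = 10/2 = 5.
(Structurally: 1 ring(s) + 4 π bond(s) = 5.)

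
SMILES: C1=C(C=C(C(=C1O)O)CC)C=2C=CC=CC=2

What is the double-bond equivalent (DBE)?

Molecular formula from the SMILES: C14H14O2.
DoU = (2C + 2 + N − H − X)/2 = (2·14 + 2 + 0 − 14 − 0)/2 = 16/2 = 8.
(Structurally: 2 ring(s) + 6 π bond(s) = 8.)

8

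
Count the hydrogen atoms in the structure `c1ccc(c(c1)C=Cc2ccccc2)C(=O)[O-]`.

11

Hydrogens are implicit in SMILES; fill each atom to its normal valence:
  9 × C (aromatic): 1 H each → 9
  3 × C (aromatic): no H
  2 × C: 1 H each → 2
  1 × C: no H
  1 × O: no H
  1 × O (charge -1): no H
  Total hydrogens = 11.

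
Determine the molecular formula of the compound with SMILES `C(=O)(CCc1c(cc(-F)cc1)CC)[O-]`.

Heavy atoms from the SMILES: 11 C, 1 F, 2 O.
Implicit hydrogens by atom environment:
  3 × C: 2 H each → 6
  3 × C (aromatic): 1 H each → 3
  3 × C (aromatic): no H
  1 × C: 3 H
  1 × C: no H
  1 × F: no H
  1 × O: no H
  1 × O (charge -1): no H
  Total hydrogens = 12.
Net charge -1.
Molecular formula: C11H12FO2-

C11H12FO2-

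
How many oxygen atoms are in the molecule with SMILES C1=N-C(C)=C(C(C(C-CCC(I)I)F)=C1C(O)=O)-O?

3

The symbol for oxygen appears 3 times in the SMILES.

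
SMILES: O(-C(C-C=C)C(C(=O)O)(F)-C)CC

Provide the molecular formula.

Heavy atoms from the SMILES: 9 C, 1 F, 3 O.
Implicit hydrogens by atom environment:
  3 × C: 2 H each → 6
  2 × C: 3 H each → 6
  2 × C: 1 H each → 2
  2 × C: no H
  2 × O: no H
  1 × F: no H
  1 × O: 1 H
  Total hydrogens = 15.
Molecular formula: C9H15FO3

C9H15FO3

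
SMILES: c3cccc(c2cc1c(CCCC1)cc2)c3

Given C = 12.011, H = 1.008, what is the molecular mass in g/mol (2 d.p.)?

Molecular formula: C16H16.
M = 16×12.011 + 16×1.008 = 208.30 g/mol.

208.30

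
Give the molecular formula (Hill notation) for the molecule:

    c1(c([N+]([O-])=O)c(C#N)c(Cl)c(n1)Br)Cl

C6BrCl2N3O2

Heavy atoms from the SMILES: 1 Br, 6 C, 2 Cl, 3 N, 2 O.
Implicit hydrogens by atom environment:
  5 × C (aromatic): no H
  2 × Cl: no H
  1 × Br: no H
  1 × C: no H
  1 × N (aromatic): no H
  1 × N (charge +1): no H
  1 × N: no H
  1 × O: no H
  1 × O (charge -1): no H
  Total hydrogens = 0.
Molecular formula: C6BrCl2N3O2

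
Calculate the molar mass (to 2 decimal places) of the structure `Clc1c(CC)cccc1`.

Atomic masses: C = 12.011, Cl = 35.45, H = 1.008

Molecular formula: C8H9Cl.
M = 8×12.011 + 1×35.45 + 9×1.008 = 140.61 g/mol.

140.61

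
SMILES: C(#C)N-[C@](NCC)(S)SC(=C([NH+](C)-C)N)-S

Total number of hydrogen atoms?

Hydrogens are implicit in SMILES; fill each atom to its normal valence:
  4 × C: no H
  3 × C: 3 H each → 9
  2 × N: 1 H each → 2
  2 × S: 1 H each → 2
  1 × C: 2 H
  1 × C: 1 H
  1 × N: 2 H
  1 × N (charge +1): 1 H
  1 × S: no H
  Total hydrogens = 19.

19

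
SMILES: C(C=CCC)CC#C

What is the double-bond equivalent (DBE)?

3

Molecular formula from the SMILES: C8H12.
DoU = (2C + 2 + N − H − X)/2 = (2·8 + 2 + 0 − 12 − 0)/2 = 6/2 = 3.
(Structurally: 0 ring(s) + 3 π bond(s) = 3.)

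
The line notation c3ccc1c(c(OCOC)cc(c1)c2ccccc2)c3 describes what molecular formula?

Heavy atoms from the SMILES: 18 C, 2 O.
Implicit hydrogens by atom environment:
  11 × C (aromatic): 1 H each → 11
  5 × C (aromatic): no H
  2 × O: no H
  1 × C: 3 H
  1 × C: 2 H
  Total hydrogens = 16.
Molecular formula: C18H16O2

C18H16O2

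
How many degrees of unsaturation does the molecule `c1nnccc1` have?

Molecular formula from the SMILES: C4H4N2.
DoU = (2C + 2 + N − H − X)/2 = (2·4 + 2 + 2 − 4 − 0)/2 = 8/2 = 4.
(Structurally: 1 ring(s) + 3 π bond(s) = 4.)

4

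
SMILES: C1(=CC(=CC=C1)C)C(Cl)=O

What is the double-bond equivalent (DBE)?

5

Molecular formula from the SMILES: C8H7ClO.
DoU = (2C + 2 + N − H − X)/2 = (2·8 + 2 + 0 − 7 − 1)/2 = 10/2 = 5.
(Structurally: 1 ring(s) + 4 π bond(s) = 5.)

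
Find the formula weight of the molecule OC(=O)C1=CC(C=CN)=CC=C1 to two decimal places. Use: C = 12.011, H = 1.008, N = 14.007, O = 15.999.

163.18

Molecular formula: C9H9NO2.
M = 9×12.011 + 9×1.008 + 1×14.007 + 2×15.999 = 163.18 g/mol.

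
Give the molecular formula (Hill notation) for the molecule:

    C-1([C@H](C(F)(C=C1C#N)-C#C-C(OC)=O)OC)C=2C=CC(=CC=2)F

C17H13F2NO3

Heavy atoms from the SMILES: 17 C, 2 F, 1 N, 3 O.
Implicit hydrogens by atom environment:
  6 × C: no H
  4 × C (aromatic): 1 H each → 4
  3 × C: 1 H each → 3
  3 × O: no H
  2 × C: 3 H each → 6
  2 × C (aromatic): no H
  2 × F: no H
  1 × N: no H
  Total hydrogens = 13.
Molecular formula: C17H13F2NO3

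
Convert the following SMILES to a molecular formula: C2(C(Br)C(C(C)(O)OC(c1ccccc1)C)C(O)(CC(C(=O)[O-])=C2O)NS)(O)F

Heavy atoms from the SMILES: 1 Br, 18 C, 1 F, 1 N, 7 O, 1 S.
Implicit hydrogens by atom environment:
  6 × C: no H
  5 × C (aromatic): 1 H each → 5
  4 × O: 1 H each → 4
  3 × C: 1 H each → 3
  2 × C: 3 H each → 6
  2 × O: no H
  1 × Br: no H
  1 × C: 2 H
  1 × C (aromatic): no H
  1 × F: no H
  1 × N: 1 H
  1 × O (charge -1): no H
  1 × S: 1 H
  Total hydrogens = 22.
Net charge -1.
Molecular formula: C18H22BrFNO7S-

C18H22BrFNO7S-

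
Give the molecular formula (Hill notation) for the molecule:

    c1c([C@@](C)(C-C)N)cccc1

C10H15N

Heavy atoms from the SMILES: 10 C, 1 N.
Implicit hydrogens by atom environment:
  5 × C (aromatic): 1 H each → 5
  2 × C: 3 H each → 6
  1 × C: 2 H
  1 × C: no H
  1 × C (aromatic): no H
  1 × N: 2 H
  Total hydrogens = 15.
Molecular formula: C10H15N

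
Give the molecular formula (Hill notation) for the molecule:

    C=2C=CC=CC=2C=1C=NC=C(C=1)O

C11H9NO

Heavy atoms from the SMILES: 11 C, 1 N, 1 O.
Implicit hydrogens by atom environment:
  8 × C (aromatic): 1 H each → 8
  3 × C (aromatic): no H
  1 × N (aromatic): no H
  1 × O: 1 H
  Total hydrogens = 9.
Molecular formula: C11H9NO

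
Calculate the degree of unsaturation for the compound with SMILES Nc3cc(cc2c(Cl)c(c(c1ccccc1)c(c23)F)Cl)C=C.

Molecular formula from the SMILES: C18H12Cl2FN.
DoU = (2C + 2 + N − H − X)/2 = (2·18 + 2 + 1 − 12 − 3)/2 = 24/2 = 12.
(Structurally: 3 ring(s) + 9 π bond(s) = 12.)

12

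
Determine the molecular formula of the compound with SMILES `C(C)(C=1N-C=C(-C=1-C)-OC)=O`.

C8H11NO2

Heavy atoms from the SMILES: 8 C, 1 N, 2 O.
Implicit hydrogens by atom environment:
  3 × C: 3 H each → 9
  3 × C (aromatic): no H
  2 × O: no H
  1 × C (aromatic): 1 H
  1 × C: no H
  1 × N (aromatic): 1 H
  Total hydrogens = 11.
Molecular formula: C8H11NO2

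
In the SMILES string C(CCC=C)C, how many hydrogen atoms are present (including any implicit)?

Hydrogens are implicit in SMILES; fill each atom to its normal valence:
  4 × C: 2 H each → 8
  1 × C: 3 H
  1 × C: 1 H
  Total hydrogens = 12.

12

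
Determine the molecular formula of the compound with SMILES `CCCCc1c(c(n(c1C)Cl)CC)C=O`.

C12H18ClNO

Heavy atoms from the SMILES: 12 C, 1 Cl, 1 N, 1 O.
Implicit hydrogens by atom environment:
  4 × C: 2 H each → 8
  4 × C (aromatic): no H
  3 × C: 3 H each → 9
  1 × C: 1 H
  1 × Cl: no H
  1 × N (aromatic): no H
  1 × O: no H
  Total hydrogens = 18.
Molecular formula: C12H18ClNO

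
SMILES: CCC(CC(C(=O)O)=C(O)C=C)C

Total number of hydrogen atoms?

16

Hydrogens are implicit in SMILES; fill each atom to its normal valence:
  3 × C: 2 H each → 6
  3 × C: no H
  2 × C: 3 H each → 6
  2 × C: 1 H each → 2
  2 × O: 1 H each → 2
  1 × O: no H
  Total hydrogens = 16.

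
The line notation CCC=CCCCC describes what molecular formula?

C8H16

Heavy atoms from the SMILES: 8 C.
Implicit hydrogens by atom environment:
  4 × C: 2 H each → 8
  2 × C: 3 H each → 6
  2 × C: 1 H each → 2
  Total hydrogens = 16.
Molecular formula: C8H16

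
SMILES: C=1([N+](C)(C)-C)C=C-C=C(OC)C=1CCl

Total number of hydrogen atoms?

17

Hydrogens are implicit in SMILES; fill each atom to its normal valence:
  4 × C: 3 H each → 12
  3 × C (aromatic): 1 H each → 3
  3 × C (aromatic): no H
  1 × C: 2 H
  1 × Cl: no H
  1 × N (charge +1): no H
  1 × O: no H
  Total hydrogens = 17.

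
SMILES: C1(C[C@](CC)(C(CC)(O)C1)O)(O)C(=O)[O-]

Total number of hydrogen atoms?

17

Hydrogens are implicit in SMILES; fill each atom to its normal valence:
  4 × C: 2 H each → 8
  4 × C: no H
  3 × O: 1 H each → 3
  2 × C: 3 H each → 6
  1 × O: no H
  1 × O (charge -1): no H
  Total hydrogens = 17.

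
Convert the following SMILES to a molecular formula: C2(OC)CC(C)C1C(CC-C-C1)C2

Heavy atoms from the SMILES: 12 C, 1 O.
Implicit hydrogens by atom environment:
  6 × C: 2 H each → 12
  4 × C: 1 H each → 4
  2 × C: 3 H each → 6
  1 × O: no H
  Total hydrogens = 22.
Molecular formula: C12H22O

C12H22O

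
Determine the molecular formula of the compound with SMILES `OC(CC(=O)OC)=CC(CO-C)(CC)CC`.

Heavy atoms from the SMILES: 12 C, 4 O.
Implicit hydrogens by atom environment:
  4 × C: 3 H each → 12
  4 × C: 2 H each → 8
  3 × C: no H
  3 × O: no H
  1 × C: 1 H
  1 × O: 1 H
  Total hydrogens = 22.
Molecular formula: C12H22O4

C12H22O4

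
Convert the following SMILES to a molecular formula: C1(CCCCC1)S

Heavy atoms from the SMILES: 6 C, 1 S.
Implicit hydrogens by atom environment:
  5 × C: 2 H each → 10
  1 × C: 1 H
  1 × S: 1 H
  Total hydrogens = 12.
Molecular formula: C6H12S

C6H12S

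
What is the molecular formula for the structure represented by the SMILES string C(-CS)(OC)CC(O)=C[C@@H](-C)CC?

C10H20O2S

Heavy atoms from the SMILES: 10 C, 2 O, 1 S.
Implicit hydrogens by atom environment:
  3 × C: 3 H each → 9
  3 × C: 2 H each → 6
  3 × C: 1 H each → 3
  1 × C: no H
  1 × O: 1 H
  1 × O: no H
  1 × S: 1 H
  Total hydrogens = 20.
Molecular formula: C10H20O2S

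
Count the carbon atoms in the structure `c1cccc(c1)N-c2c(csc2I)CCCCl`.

13

The symbol for carbon appears 13 times in the SMILES. Lowercase c denotes aromatic carbon and counts toward C.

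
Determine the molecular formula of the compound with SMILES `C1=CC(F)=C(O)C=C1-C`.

C7H7FO

Heavy atoms from the SMILES: 7 C, 1 F, 1 O.
Implicit hydrogens by atom environment:
  3 × C (aromatic): 1 H each → 3
  3 × C (aromatic): no H
  1 × C: 3 H
  1 × F: no H
  1 × O: 1 H
  Total hydrogens = 7.
Molecular formula: C7H7FO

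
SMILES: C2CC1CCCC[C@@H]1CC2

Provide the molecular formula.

C10H18

Heavy atoms from the SMILES: 10 C.
Implicit hydrogens by atom environment:
  8 × C: 2 H each → 16
  2 × C: 1 H each → 2
  Total hydrogens = 18.
Molecular formula: C10H18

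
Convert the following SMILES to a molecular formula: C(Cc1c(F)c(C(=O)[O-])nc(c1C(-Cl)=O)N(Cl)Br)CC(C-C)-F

Heavy atoms from the SMILES: 1 Br, 13 C, 2 Cl, 2 F, 2 N, 3 O.
Implicit hydrogens by atom environment:
  5 × C (aromatic): no H
  4 × C: 2 H each → 8
  2 × C: no H
  2 × Cl: no H
  2 × F: no H
  2 × O: no H
  1 × Br: no H
  1 × C: 3 H
  1 × C: 1 H
  1 × N (aromatic): no H
  1 × N: no H
  1 × O (charge -1): no H
  Total hydrogens = 12.
Net charge -1.
Molecular formula: C13H12BrCl2F2N2O3-

C13H12BrCl2F2N2O3-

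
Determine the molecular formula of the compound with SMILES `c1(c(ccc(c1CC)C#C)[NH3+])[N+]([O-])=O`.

C10H11N2O2+

Heavy atoms from the SMILES: 10 C, 2 N, 2 O.
Implicit hydrogens by atom environment:
  4 × C (aromatic): no H
  2 × C (aromatic): 1 H each → 2
  1 × C: 3 H
  1 × C: 2 H
  1 × C: 1 H
  1 × C: no H
  1 × N (charge +1): 3 H
  1 × N (charge +1): no H
  1 × O: no H
  1 × O (charge -1): no H
  Total hydrogens = 11.
Net charge +1.
Molecular formula: C10H11N2O2+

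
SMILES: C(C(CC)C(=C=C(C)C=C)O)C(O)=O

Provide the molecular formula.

C11H16O3

Heavy atoms from the SMILES: 11 C, 3 O.
Implicit hydrogens by atom environment:
  4 × C: no H
  3 × C: 2 H each → 6
  2 × C: 3 H each → 6
  2 × C: 1 H each → 2
  2 × O: 1 H each → 2
  1 × O: no H
  Total hydrogens = 16.
Molecular formula: C11H16O3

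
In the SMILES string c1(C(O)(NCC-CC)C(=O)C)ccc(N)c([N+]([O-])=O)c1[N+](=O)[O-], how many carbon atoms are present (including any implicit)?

13

The symbol for carbon appears 13 times in the SMILES. Lowercase c denotes aromatic carbon and counts toward C.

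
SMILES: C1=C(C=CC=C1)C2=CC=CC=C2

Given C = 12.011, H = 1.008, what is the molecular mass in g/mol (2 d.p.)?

154.21

Molecular formula: C12H10.
M = 12×12.011 + 10×1.008 = 154.21 g/mol.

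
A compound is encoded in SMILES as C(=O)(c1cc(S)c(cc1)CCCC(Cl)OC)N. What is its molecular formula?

Heavy atoms from the SMILES: 12 C, 1 Cl, 1 N, 2 O, 1 S.
Implicit hydrogens by atom environment:
  3 × C: 2 H each → 6
  3 × C (aromatic): 1 H each → 3
  3 × C (aromatic): no H
  2 × O: no H
  1 × C: 3 H
  1 × C: 1 H
  1 × C: no H
  1 × Cl: no H
  1 × N: 2 H
  1 × S: 1 H
  Total hydrogens = 16.
Molecular formula: C12H16ClNO2S

C12H16ClNO2S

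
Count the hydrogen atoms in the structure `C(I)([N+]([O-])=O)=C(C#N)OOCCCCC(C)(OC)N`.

Hydrogens are implicit in SMILES; fill each atom to its normal valence:
  4 × C: 2 H each → 8
  4 × C: no H
  4 × O: no H
  2 × C: 3 H each → 6
  1 × I: no H
  1 × N: 2 H
  1 × N: no H
  1 × N (charge +1): no H
  1 × O (charge -1): no H
  Total hydrogens = 16.

16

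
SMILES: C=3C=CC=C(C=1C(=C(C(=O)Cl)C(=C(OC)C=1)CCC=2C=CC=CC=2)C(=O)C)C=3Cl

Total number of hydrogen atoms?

20

Hydrogens are implicit in SMILES; fill each atom to its normal valence:
  10 × C (aromatic): 1 H each → 10
  8 × C (aromatic): no H
  3 × O: no H
  2 × C: 3 H each → 6
  2 × C: 2 H each → 4
  2 × C: no H
  2 × Cl: no H
  Total hydrogens = 20.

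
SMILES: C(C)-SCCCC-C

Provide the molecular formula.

C7H16S

Heavy atoms from the SMILES: 7 C, 1 S.
Implicit hydrogens by atom environment:
  5 × C: 2 H each → 10
  2 × C: 3 H each → 6
  1 × S: no H
  Total hydrogens = 16.
Molecular formula: C7H16S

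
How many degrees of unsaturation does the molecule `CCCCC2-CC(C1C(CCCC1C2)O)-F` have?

2

Molecular formula from the SMILES: C14H25FO.
DoU = (2C + 2 + N − H − X)/2 = (2·14 + 2 + 0 − 25 − 1)/2 = 4/2 = 2.
(Structurally: 2 ring(s) + 0 π bond(s) = 2.)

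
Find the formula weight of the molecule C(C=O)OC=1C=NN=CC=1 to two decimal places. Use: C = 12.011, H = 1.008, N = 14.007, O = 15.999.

Molecular formula: C6H6N2O2.
M = 6×12.011 + 6×1.008 + 2×14.007 + 2×15.999 = 138.13 g/mol.

138.13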